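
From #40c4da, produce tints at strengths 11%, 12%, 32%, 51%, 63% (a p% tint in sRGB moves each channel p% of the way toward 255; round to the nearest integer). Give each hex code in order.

#55cade, #57cbde, #7dd7e6, #a1e2ed, #b8e9f1

#40c4da is rgb(64, 196, 218).
11%: (64 + 21.01 = 85.01→85, 196 + 6.49 = 202.49→202, 218 + 4.07 = 222.07→222) → #55cade
12%: (64 + 22.92 = 86.92→87, 196 + 7.08 = 203.08→203, 218 + 4.44 = 222.44→222) → #57cbde
32%: (64 + 61.12 = 125.12→125, 196 + 18.88 = 214.88→215, 218 + 11.84 = 229.84→230) → #7dd7e6
51%: (64 + 97.41 = 161.41→161, 196 + 30.09 = 226.09→226, 218 + 18.87 = 236.87→237) → #a1e2ed
63%: (64 + 120.33 = 184.33→184, 196 + 37.17 = 233.17→233, 218 + 23.31 = 241.31→241) → #b8e9f1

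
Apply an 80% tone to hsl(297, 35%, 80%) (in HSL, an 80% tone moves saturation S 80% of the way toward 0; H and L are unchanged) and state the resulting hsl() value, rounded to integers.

hsl(297, 7%, 80%)

S moves 80% from 35 toward 0: 35 − 28 = 7 → 7.
H and L are unchanged.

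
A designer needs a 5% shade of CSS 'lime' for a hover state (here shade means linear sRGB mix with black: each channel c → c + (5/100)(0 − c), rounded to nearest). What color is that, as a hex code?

#00F200

CSS lime is rgb(0, 255, 0).
Lerp each channel 5% toward 0:
  R: 0 + 0 = 0 → 0
  G: 255 − 12.75 = 242.25 → 242
  B: 0 + 0.05×(0−0) = 0 + 0 = 0 → 0
rgb(0, 242, 0) = #00F200.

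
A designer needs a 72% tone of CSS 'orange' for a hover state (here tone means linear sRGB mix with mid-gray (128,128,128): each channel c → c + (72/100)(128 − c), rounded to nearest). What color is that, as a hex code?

#A48A5C

CSS orange is rgb(255, 165, 0).
Lerp each channel 72% toward 128:
  R: 255 − 91.44 = 163.56 → 164
  G: 165 + 0.72×(128−165) = 165 − 26.64 = 138.36 → 138
  B: 0 + 0.72×(128−0) = 0 + 92.16 = 92.16 → 92
rgb(164, 138, 92) = #A48A5C.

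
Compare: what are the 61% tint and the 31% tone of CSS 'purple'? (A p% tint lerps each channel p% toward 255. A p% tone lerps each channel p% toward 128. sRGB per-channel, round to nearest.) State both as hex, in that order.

CSS purple is rgb(128, 0, 128).
61% tint:
  R: 128 + 0.61×(255−128) = 128 + 77.47 = 205.47 → 205
  G: 0 + 155.55 = 155.55 → 156
  B: 128 + 0.61×(255−128) = 128 + 77.47 = 205.47 → 205
  → #CD9CCD
31% tone:
  R: 128 + 0.31×(128−128) = 128 + 0 = 128 → 128
  G: 0 + 39.68 = 39.68 → 40
  B: 128 + 0.31×(128−128) = 128 + 0 = 128 → 128
  → #802880

#CD9CCD, #802880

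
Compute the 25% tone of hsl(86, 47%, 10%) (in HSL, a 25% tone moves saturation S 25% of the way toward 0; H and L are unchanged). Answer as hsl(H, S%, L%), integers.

S moves 25% from 47 toward 0: 47 − 11.75 = 35.25 → 35.
H and L are unchanged.

hsl(86, 35%, 10%)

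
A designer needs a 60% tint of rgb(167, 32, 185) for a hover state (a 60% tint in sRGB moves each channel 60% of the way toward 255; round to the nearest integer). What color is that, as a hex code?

#dca6e3

A 60% tint moves each channel 60% toward 255:
  R: 167 + 0.6×(255−167) = 167 + 52.8 = 219.8 → 220
  G: 32 + 133.8 = 165.8 → 166
  B: 185 + 0.6×(255−185) = 185 + 42 = 227 → 227
rgb(220, 166, 227) = #dca6e3.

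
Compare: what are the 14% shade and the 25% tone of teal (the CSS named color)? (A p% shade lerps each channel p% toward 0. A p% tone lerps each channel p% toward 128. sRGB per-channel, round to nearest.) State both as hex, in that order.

CSS teal is rgb(0, 128, 128).
14% shade:
  R: 0 + 0 = 0 → 0
  G: 128 + 0.14×(0−128) = 128 − 17.92 = 110.08 → 110
  B: 128 + 0.14×(0−128) = 128 − 17.92 = 110.08 → 110
  → #006E6E
25% tone:
  R: 0 + 0.25×(128−0) = 0 + 32 = 32 → 32
  G: 128 + 0.25×(128−128) = 128 + 0 = 128 → 128
  B: 128 + 0.25×(128−128) = 128 + 0 = 128 → 128
  → #208080

#006E6E, #208080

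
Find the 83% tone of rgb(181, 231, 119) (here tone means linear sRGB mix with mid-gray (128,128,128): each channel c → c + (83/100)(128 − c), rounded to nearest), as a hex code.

Per channel, c → c + 0.83(128 − c):
  R: 181 + 0.83×(128−181) = 181 − 43.99 = 137.01 → 137
  G: 231 + 0.83×(128−231) = 231 − 85.49 = 145.51 → 146
  B: 119 + 7.47 = 126.47 → 126
rgb(137, 146, 126) = #89927E.

#89927E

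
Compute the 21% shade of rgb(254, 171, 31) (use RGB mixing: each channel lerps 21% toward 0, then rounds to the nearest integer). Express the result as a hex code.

#c98718

A 21% shade moves each channel 21% toward 0:
  R: 254 + 0.21×(0−254) = 254 − 53.34 = 200.66 → 201
  G: 171 − 35.91 = 135.09 → 135
  B: 31 + 0.21×(0−31) = 31 − 6.51 = 24.49 → 24
rgb(201, 135, 24) = #c98718.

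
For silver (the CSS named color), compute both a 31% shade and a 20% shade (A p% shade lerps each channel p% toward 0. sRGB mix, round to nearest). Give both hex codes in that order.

CSS silver is rgb(192, 192, 192).
31% shade:
  R: 192 + 0.31×(0−192) = 192 − 59.52 = 132.48 → 132
  G: 192 + 0.31×(0−192) = 192 − 59.52 = 132.48 → 132
  B: 192 + 0.31×(0−192) = 192 − 59.52 = 132.48 → 132
  → #848484
20% shade:
  R: 192 − 38.4 = 153.6 → 154
  G: 192 + 0.2×(0−192) = 192 − 38.4 = 153.6 → 154
  B: 192 − 38.4 = 153.6 → 154
  → #9A9A9A

#848484, #9A9A9A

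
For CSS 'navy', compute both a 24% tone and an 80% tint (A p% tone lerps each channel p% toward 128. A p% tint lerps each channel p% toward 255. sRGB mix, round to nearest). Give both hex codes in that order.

CSS navy is rgb(0, 0, 128).
24% tone:
  R: 0 + 0.24×(128−0) = 0 + 30.72 = 30.72 → 31
  G: 0 + 0.24×(128−0) = 0 + 30.72 = 30.72 → 31
  B: 128 + 0.24×(128−128) = 128 + 0 = 128 → 128
  → #1f1f80
80% tint:
  R: 0 + 0.8×(255−0) = 0 + 204 = 204 → 204
  G: 0 + 204 = 204 → 204
  B: 128 + 0.8×(255−128) = 128 + 101.6 = 229.6 → 230
  → #cccce6

#1f1f80, #cccce6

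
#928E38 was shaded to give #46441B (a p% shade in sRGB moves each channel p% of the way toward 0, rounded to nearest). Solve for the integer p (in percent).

#928E38 is rgb(146, 142, 56); #46441B is rgb(70, 68, 27).
On the R channel (widest range): 70 ≈ 146 + (p/100)(0 − 146), so p ≈ 100×(70 − 146)/(0 − 146) = -7600/-146 = 52.05.
p = 52 reproduces all three channels after rounding.

52%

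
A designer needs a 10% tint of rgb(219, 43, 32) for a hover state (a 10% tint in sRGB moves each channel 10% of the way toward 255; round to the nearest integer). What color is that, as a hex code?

#DF4036

Per channel, c → c + 0.1(255 − c):
  R: 219 + 0.1×(255−219) = 219 + 3.6 = 222.6 → 223
  G: 43 + 0.1×(255−43) = 43 + 21.2 = 64.2 → 64
  B: 32 + 0.1×(255−32) = 32 + 22.3 = 54.3 → 54
rgb(223, 64, 54) = #DF4036.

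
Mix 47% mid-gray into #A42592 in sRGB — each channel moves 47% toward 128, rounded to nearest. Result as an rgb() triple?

rgb(147, 80, 138)

#A42592 is rgb(164, 37, 146).
A 47% tone moves each channel 47% toward 128:
  R: 164 − 16.92 = 147.08 → 147
  G: 37 + 0.47×(128−37) = 37 + 42.77 = 79.77 → 80
  B: 146 − 8.46 = 137.54 → 138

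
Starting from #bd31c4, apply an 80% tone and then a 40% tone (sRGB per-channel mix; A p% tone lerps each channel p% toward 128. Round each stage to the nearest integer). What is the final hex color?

#877688

#bd31c4 is rgb(189, 49, 196).
Lerp each channel 80% toward 128:
  R: 189 − 48.8 = 140.2 → 140
  G: 49 + 63.2 = 112.2 → 112
  B: 196 + 0.8×(128−196) = 196 − 54.4 = 141.6 → 142
After the tone: rgb(140, 112, 142) = #8c708e.
Lerp each channel 40% toward 128:
  R: 140 + 0.4×(128−140) = 140 − 4.8 = 135.2 → 135
  G: 112 + 6.4 = 118.4 → 118
  B: 142 − 5.6 = 136.4 → 136
rgb(135, 118, 136) = #877688.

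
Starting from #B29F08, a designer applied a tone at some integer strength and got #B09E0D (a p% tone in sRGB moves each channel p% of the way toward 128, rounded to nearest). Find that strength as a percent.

4%

#B29F08 is rgb(178, 159, 8); #B09E0D is rgb(176, 158, 13).
On the B channel (widest range): 13 ≈ 8 + (p/100)(128 − 8), so p ≈ 100×(13 − 8)/(128 − 8) = 500/120 = 4.17.
p = 4 reproduces all three channels after rounding.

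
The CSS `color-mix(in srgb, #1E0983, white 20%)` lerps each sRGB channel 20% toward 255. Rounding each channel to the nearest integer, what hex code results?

#1E0983 is rgb(30, 9, 131).
A 20% tint moves each channel 20% toward 255:
  R: 30 + 45 = 75 → 75
  G: 9 + 49.2 = 58.2 → 58
  B: 131 + 0.2×(255−131) = 131 + 24.8 = 155.8 → 156
rgb(75, 58, 156) = #4B3A9C.

#4B3A9C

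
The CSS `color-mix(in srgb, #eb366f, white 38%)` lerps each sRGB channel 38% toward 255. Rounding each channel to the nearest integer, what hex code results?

#eb366f is rgb(235, 54, 111).
A 38% tint moves each channel 38% toward 255:
  R: 235 + 0.38×(255−235) = 235 + 7.6 = 242.6 → 243
  G: 54 + 76.38 = 130.38 → 130
  B: 111 + 0.38×(255−111) = 111 + 54.72 = 165.72 → 166
rgb(243, 130, 166) = #f382a6.

#f382a6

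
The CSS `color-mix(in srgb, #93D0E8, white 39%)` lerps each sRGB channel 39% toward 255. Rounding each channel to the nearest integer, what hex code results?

#BDE2F1

#93D0E8 is rgb(147, 208, 232).
Lerp each channel 39% toward 255:
  R: 147 + 0.39×(255−147) = 147 + 42.12 = 189.12 → 189
  G: 208 + 0.39×(255−208) = 208 + 18.33 = 226.33 → 226
  B: 232 + 0.39×(255−232) = 232 + 8.97 = 240.97 → 241
rgb(189, 226, 241) = #BDE2F1.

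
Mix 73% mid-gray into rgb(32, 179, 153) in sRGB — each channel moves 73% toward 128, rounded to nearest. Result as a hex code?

Per channel, c → c + 0.73(128 − c):
  R: 32 + 0.73×(128−32) = 32 + 70.08 = 102.08 → 102
  G: 179 + 0.73×(128−179) = 179 − 37.23 = 141.77 → 142
  B: 153 − 18.25 = 134.75 → 135
rgb(102, 142, 135) = #668E87.

#668E87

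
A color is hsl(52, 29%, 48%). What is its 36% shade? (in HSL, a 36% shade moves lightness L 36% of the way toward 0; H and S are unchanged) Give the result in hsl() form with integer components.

hsl(52, 29%, 31%)

L moves 36% from 48 toward 0: 48 − 17.28 = 30.72 → 31.
H and S are unchanged.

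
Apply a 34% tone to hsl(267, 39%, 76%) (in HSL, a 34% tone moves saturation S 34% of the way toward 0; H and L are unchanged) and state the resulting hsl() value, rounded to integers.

S moves 34% from 39 toward 0: 39 − 13.26 = 25.74 → 26.
H and L are unchanged.

hsl(267, 26%, 76%)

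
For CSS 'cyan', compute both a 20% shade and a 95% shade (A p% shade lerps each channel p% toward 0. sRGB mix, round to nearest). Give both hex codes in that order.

#00CCCC, #000D0D

CSS cyan is rgb(0, 255, 255).
20% shade:
  R: 0 + 0 = 0 → 0
  G: 255 − 51 = 204 → 204
  B: 255 − 51 = 204 → 204
  → #00CCCC
95% shade:
  R: 0 + 0.95×(0−0) = 0 + 0 = 0 → 0
  G: 255 + 0.95×(0−255) = 255 − 242.25 = 12.75 → 13
  B: 255 + 0.95×(0−255) = 255 − 242.25 = 12.75 → 13
  → #000D0D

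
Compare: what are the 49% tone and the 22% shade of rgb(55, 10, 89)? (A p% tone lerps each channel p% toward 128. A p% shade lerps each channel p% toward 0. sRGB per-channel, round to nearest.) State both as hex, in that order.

#5B446C, #2B0845

49% tone:
  R: 55 + 35.77 = 90.77 → 91
  G: 10 + 0.49×(128−10) = 10 + 57.82 = 67.82 → 68
  B: 89 + 0.49×(128−89) = 89 + 19.11 = 108.11 → 108
  → #5B446C
22% shade:
  R: 55 − 12.1 = 42.9 → 43
  G: 10 + 0.22×(0−10) = 10 − 2.2 = 7.8 → 8
  B: 89 + 0.22×(0−89) = 89 − 19.58 = 69.42 → 69
  → #2B0845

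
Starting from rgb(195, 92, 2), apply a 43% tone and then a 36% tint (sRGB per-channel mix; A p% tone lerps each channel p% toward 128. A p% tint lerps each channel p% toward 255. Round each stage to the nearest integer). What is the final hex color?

#C6A080

Per channel, c → c + 0.43(128 − c):
  R: 195 + 0.43×(128−195) = 195 − 28.81 = 166.19 → 166
  G: 92 + 15.48 = 107.48 → 107
  B: 2 + 0.43×(128−2) = 2 + 54.18 = 56.18 → 56
After the tone: rgb(166, 107, 56) = #A66B38.
Per channel, c → c + 0.36(255 − c):
  R: 166 + 32.04 = 198.04 → 198
  G: 107 + 0.36×(255−107) = 107 + 53.28 = 160.28 → 160
  B: 56 + 0.36×(255−56) = 56 + 71.64 = 127.64 → 128
rgb(198, 160, 128) = #C6A080.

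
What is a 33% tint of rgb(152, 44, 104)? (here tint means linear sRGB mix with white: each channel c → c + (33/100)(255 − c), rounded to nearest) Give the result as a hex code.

#BA729A

A 33% tint moves each channel 33% toward 255:
  R: 152 + 0.33×(255−152) = 152 + 33.99 = 185.99 → 186
  G: 44 + 0.33×(255−44) = 44 + 69.63 = 113.63 → 114
  B: 104 + 0.33×(255−104) = 104 + 49.83 = 153.83 → 154
rgb(186, 114, 154) = #BA729A.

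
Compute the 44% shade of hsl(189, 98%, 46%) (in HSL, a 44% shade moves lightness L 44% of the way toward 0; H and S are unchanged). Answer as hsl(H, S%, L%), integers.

L moves 44% from 46 toward 0: 46 − 20.24 = 25.76 → 26.
H and S are unchanged.

hsl(189, 98%, 26%)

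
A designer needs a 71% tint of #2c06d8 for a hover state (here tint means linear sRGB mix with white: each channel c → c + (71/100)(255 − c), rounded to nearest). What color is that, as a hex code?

#c2b7f4

#2c06d8 is rgb(44, 6, 216).
Per channel, c → c + 0.71(255 − c):
  R: 44 + 149.81 = 193.81 → 194
  G: 6 + 0.71×(255−6) = 6 + 176.79 = 182.79 → 183
  B: 216 + 27.69 = 243.69 → 244
rgb(194, 183, 244) = #c2b7f4.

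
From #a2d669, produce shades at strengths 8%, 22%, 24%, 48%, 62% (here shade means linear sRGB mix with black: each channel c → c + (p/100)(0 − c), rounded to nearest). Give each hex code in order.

#a2d669 is rgb(162, 214, 105).
8%: (162 − 12.96 = 149.04→149, 214 − 17.12 = 196.88→197, 105 − 8.4 = 96.6→97) → #95c561
22%: (162 − 35.64 = 126.36→126, 214 − 47.08 = 166.92→167, 105 − 23.1 = 81.9→82) → #7ea752
24%: (162 − 38.88 = 123.12→123, 214 − 51.36 = 162.64→163, 105 − 25.2 = 79.8→80) → #7ba350
48%: (162 − 77.76 = 84.24→84, 214 − 102.72 = 111.28→111, 105 − 50.4 = 54.6→55) → #546f37
62%: (162 − 100.44 = 61.56→62, 214 − 132.68 = 81.32→81, 105 − 65.1 = 39.9→40) → #3e5128

#95c561, #7ea752, #7ba350, #546f37, #3e5128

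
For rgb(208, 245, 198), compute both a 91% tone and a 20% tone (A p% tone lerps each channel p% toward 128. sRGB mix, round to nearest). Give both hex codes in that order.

91% tone:
  R: 208 + 0.91×(128−208) = 208 − 72.8 = 135.2 → 135
  G: 245 − 106.47 = 138.53 → 139
  B: 198 − 63.7 = 134.3 → 134
  → #878B86
20% tone:
  R: 208 + 0.2×(128−208) = 208 − 16 = 192 → 192
  G: 245 + 0.2×(128−245) = 245 − 23.4 = 221.6 → 222
  B: 198 − 14 = 184 → 184
  → #C0DEB8

#878B86, #C0DEB8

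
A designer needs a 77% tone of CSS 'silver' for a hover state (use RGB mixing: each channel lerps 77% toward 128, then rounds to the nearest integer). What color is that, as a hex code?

#8F8F8F

CSS silver is rgb(192, 192, 192).
Per channel, c → c + 0.77(128 − c):
  R: 192 + 0.77×(128−192) = 192 − 49.28 = 142.72 → 143
  G: 192 + 0.77×(128−192) = 192 − 49.28 = 142.72 → 143
  B: 192 + 0.77×(128−192) = 192 − 49.28 = 142.72 → 143
rgb(143, 143, 143) = #8F8F8F.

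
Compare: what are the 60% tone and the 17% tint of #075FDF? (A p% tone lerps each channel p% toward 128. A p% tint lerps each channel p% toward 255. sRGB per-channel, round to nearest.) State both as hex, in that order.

#5073A6, #317AE4

#075FDF is rgb(7, 95, 223).
60% tone:
  R: 7 + 72.6 = 79.6 → 80
  G: 95 + 0.6×(128−95) = 95 + 19.8 = 114.8 → 115
  B: 223 + 0.6×(128−223) = 223 − 57 = 166 → 166
  → #5073A6
17% tint:
  R: 7 + 42.16 = 49.16 → 49
  G: 95 + 0.17×(255−95) = 95 + 27.2 = 122.2 → 122
  B: 223 + 5.44 = 228.44 → 228
  → #317AE4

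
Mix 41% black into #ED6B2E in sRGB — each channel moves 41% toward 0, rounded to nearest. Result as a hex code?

#8C3F1B

#ED6B2E is rgb(237, 107, 46).
Lerp each channel 41% toward 0:
  R: 237 − 97.17 = 139.83 → 140
  G: 107 + 0.41×(0−107) = 107 − 43.87 = 63.13 → 63
  B: 46 + 0.41×(0−46) = 46 − 18.86 = 27.14 → 27
rgb(140, 63, 27) = #8C3F1B.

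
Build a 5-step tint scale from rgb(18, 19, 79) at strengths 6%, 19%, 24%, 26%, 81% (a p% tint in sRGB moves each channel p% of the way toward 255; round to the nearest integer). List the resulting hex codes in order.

6%: (18 + 14.22 = 32.22→32, 19 + 14.16 = 33.16→33, 79 + 10.56 = 89.56→90) → #20215a
19%: (18 + 45.03 = 63.03→63, 19 + 44.84 = 63.84→64, 79 + 33.44 = 112.44→112) → #3f4070
24%: (18 + 56.88 = 74.88→75, 19 + 56.64 = 75.64→76, 79 + 42.24 = 121.24→121) → #4b4c79
26%: (18 + 61.62 = 79.62→80, 19 + 61.36 = 80.36→80, 79 + 45.76 = 124.76→125) → #50507d
81%: (18 + 191.97 = 209.97→210, 19 + 191.16 = 210.16→210, 79 + 142.56 = 221.56→222) → #d2d2de

#20215a, #3f4070, #4b4c79, #50507d, #d2d2de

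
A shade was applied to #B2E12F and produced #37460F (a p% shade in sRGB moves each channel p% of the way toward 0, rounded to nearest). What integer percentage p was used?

69%

#B2E12F is rgb(178, 225, 47); #37460F is rgb(55, 70, 15).
On the G channel (widest range): 70 ≈ 225 + (p/100)(0 − 225), so p ≈ 100×(70 − 225)/(0 − 225) = -15500/-225 = 68.89.
p = 69 reproduces all three channels after rounding.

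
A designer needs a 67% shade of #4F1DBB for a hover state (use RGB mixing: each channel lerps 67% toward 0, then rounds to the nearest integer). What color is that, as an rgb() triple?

#4F1DBB is rgb(79, 29, 187).
Lerp each channel 67% toward 0:
  R: 79 − 52.93 = 26.07 → 26
  G: 29 + 0.67×(0−29) = 29 − 19.43 = 9.57 → 10
  B: 187 + 0.67×(0−187) = 187 − 125.29 = 61.71 → 62

rgb(26, 10, 62)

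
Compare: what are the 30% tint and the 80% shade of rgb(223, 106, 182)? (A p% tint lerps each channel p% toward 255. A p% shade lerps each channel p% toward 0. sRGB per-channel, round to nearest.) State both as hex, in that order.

#e997cc, #2d1524

30% tint:
  R: 223 + 0.3×(255−223) = 223 + 9.6 = 232.6 → 233
  G: 106 + 0.3×(255−106) = 106 + 44.7 = 150.7 → 151
  B: 182 + 21.9 = 203.9 → 204
  → #e997cc
80% shade:
  R: 223 − 178.4 = 44.6 → 45
  G: 106 + 0.8×(0−106) = 106 − 84.8 = 21.2 → 21
  B: 182 − 145.6 = 36.4 → 36
  → #2d1524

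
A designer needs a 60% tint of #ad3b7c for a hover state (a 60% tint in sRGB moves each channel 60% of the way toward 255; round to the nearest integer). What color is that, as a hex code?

#deb1cb

#ad3b7c is rgb(173, 59, 124).
Per channel, c → c + 0.6(255 − c):
  R: 173 + 49.2 = 222.2 → 222
  G: 59 + 117.6 = 176.6 → 177
  B: 124 + 78.6 = 202.6 → 203
rgb(222, 177, 203) = #deb1cb.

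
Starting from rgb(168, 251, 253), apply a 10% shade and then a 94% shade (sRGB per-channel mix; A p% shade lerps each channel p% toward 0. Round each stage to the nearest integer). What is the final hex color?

Per channel, c → c + 0.1(0 − c):
  R: 168 + 0.1×(0−168) = 168 − 16.8 = 151.2 → 151
  G: 251 − 25.1 = 225.9 → 226
  B: 253 + 0.1×(0−253) = 253 − 25.3 = 227.7 → 228
After the shade: rgb(151, 226, 228) = #97e2e4.
A 94% shade moves each channel 94% toward 0:
  R: 151 + 0.94×(0−151) = 151 − 141.94 = 9.06 → 9
  G: 226 − 212.44 = 13.56 → 14
  B: 228 + 0.94×(0−228) = 228 − 214.32 = 13.68 → 14
rgb(9, 14, 14) = #090e0e.

#090e0e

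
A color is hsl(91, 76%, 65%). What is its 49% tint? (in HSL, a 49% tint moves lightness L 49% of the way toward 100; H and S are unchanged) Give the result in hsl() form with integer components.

hsl(91, 76%, 82%)

L moves 49% from 65 toward 100: 65 + 17.15 = 82.15 → 82.
H and S are unchanged.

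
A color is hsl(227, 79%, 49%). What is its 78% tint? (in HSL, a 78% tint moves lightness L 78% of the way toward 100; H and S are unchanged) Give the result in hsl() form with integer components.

L moves 78% from 49 toward 100: 49 + 39.78 = 88.78 → 89.
H and S are unchanged.

hsl(227, 79%, 89%)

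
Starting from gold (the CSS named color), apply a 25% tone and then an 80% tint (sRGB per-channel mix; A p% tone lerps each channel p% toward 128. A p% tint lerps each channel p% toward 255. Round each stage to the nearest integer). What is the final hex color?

#f9f3d2

CSS gold is rgb(255, 215, 0).
Per channel, c → c + 0.25(128 − c):
  R: 255 + 0.25×(128−255) = 255 − 31.75 = 223.25 → 223
  G: 215 + 0.25×(128−215) = 215 − 21.75 = 193.25 → 193
  B: 0 + 0.25×(128−0) = 0 + 32 = 32 → 32
After the tone: rgb(223, 193, 32) = #dfc120.
An 80% tint moves each channel 80% toward 255:
  R: 223 + 25.6 = 248.6 → 249
  G: 193 + 0.8×(255−193) = 193 + 49.6 = 242.6 → 243
  B: 32 + 0.8×(255−32) = 32 + 178.4 = 210.4 → 210
rgb(249, 243, 210) = #f9f3d2.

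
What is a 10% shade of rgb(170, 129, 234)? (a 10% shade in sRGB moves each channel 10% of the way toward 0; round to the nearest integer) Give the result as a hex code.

#9974D3

Lerp each channel 10% toward 0:
  R: 170 − 17 = 153 → 153
  G: 129 − 12.9 = 116.1 → 116
  B: 234 − 23.4 = 210.6 → 211
rgb(153, 116, 211) = #9974D3.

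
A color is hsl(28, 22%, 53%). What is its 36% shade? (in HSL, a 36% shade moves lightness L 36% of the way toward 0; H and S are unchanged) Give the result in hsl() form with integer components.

hsl(28, 22%, 34%)

L moves 36% from 53 toward 0: 53 − 19.08 = 33.92 → 34.
H and S are unchanged.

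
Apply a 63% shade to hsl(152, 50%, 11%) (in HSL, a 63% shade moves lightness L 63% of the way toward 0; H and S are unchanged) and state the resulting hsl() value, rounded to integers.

hsl(152, 50%, 4%)

L moves 63% from 11 toward 0: 11 − 6.93 = 4.07 → 4.
H and S are unchanged.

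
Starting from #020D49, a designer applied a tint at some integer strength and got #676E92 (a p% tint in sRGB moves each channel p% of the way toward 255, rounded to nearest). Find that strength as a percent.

40%

#020D49 is rgb(2, 13, 73); #676E92 is rgb(103, 110, 146).
On the R channel (widest range): 103 ≈ 2 + (p/100)(255 − 2), so p ≈ 100×(103 − 2)/(255 − 2) = 10100/253 = 39.92.
p = 40 reproduces all three channels after rounding.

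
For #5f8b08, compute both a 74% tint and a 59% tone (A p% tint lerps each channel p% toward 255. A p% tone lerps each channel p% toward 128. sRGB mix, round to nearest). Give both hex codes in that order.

#5f8b08 is rgb(95, 139, 8).
74% tint:
  R: 95 + 0.74×(255−95) = 95 + 118.4 = 213.4 → 213
  G: 139 + 0.74×(255−139) = 139 + 85.84 = 224.84 → 225
  B: 8 + 182.78 = 190.78 → 191
  → #d5e1bf
59% tone:
  R: 95 + 19.47 = 114.47 → 114
  G: 139 + 0.59×(128−139) = 139 − 6.49 = 132.51 → 133
  B: 8 + 0.59×(128−8) = 8 + 70.8 = 78.8 → 79
  → #72854f

#d5e1bf, #72854f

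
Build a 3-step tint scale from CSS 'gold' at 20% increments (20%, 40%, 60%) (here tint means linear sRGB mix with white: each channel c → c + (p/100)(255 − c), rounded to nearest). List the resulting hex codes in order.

#FFDF33, #FFE766, #FFEF99

CSS gold is rgb(255, 215, 0).
20%: (255→255, 215 + 8 = 223→223, 0 + 51 = 51→51) → #FFDF33
40%: (255→255, 215 + 16 = 231→231, 0 + 102 = 102→102) → #FFE766
60%: (255→255, 215 + 24 = 239→239, 0 + 153 = 153→153) → #FFEF99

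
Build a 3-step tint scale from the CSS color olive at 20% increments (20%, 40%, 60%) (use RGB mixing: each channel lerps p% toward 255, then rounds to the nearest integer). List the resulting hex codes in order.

#999933, #b3b366, #cccc99

CSS olive is rgb(128, 128, 0).
20%: (128 + 25.4 = 153.4→153, 128 + 25.4 = 153.4→153, 0 + 51 = 51→51) → #999933
40%: (128 + 50.8 = 178.8→179, 128 + 50.8 = 178.8→179, 0 + 102 = 102→102) → #b3b366
60%: (128 + 76.2 = 204.2→204, 128 + 76.2 = 204.2→204, 0 + 153 = 153→153) → #cccc99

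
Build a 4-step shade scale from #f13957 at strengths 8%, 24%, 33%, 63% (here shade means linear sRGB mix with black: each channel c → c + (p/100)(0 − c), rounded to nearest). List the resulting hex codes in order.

#f13957 is rgb(241, 57, 87).
8%: (241 − 19.28 = 221.72→222, 57 − 4.56 = 52.44→52, 87 − 6.96 = 80.04→80) → #de3450
24%: (241 − 57.84 = 183.16→183, 57 − 13.68 = 43.32→43, 87 − 20.88 = 66.12→66) → #b72b42
33%: (241 − 79.53 = 161.47→161, 57 − 18.81 = 38.19→38, 87 − 28.71 = 58.29→58) → #a1263a
63%: (241 − 151.83 = 89.17→89, 57 − 35.91 = 21.09→21, 87 − 54.81 = 32.19→32) → #591520

#de3450, #b72b42, #a1263a, #591520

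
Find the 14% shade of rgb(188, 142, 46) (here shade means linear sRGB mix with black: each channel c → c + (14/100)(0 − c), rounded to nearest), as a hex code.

#a27a28

Lerp each channel 14% toward 0:
  R: 188 − 26.32 = 161.68 → 162
  G: 142 − 19.88 = 122.12 → 122
  B: 46 + 0.14×(0−46) = 46 − 6.44 = 39.56 → 40
rgb(162, 122, 40) = #a27a28.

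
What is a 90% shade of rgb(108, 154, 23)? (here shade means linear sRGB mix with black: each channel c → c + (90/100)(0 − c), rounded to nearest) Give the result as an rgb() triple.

Lerp each channel 90% toward 0:
  R: 108 + 0.9×(0−108) = 108 − 97.2 = 10.8 → 11
  G: 154 + 0.9×(0−154) = 154 − 138.6 = 15.4 → 15
  B: 23 + 0.9×(0−23) = 23 − 20.7 = 2.3 → 2

rgb(11, 15, 2)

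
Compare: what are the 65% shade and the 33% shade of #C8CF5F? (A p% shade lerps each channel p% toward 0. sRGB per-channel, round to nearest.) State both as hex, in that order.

#C8CF5F is rgb(200, 207, 95).
65% shade:
  R: 200 + 0.65×(0−200) = 200 − 130 = 70 → 70
  G: 207 + 0.65×(0−207) = 207 − 134.55 = 72.45 → 72
  B: 95 + 0.65×(0−95) = 95 − 61.75 = 33.25 → 33
  → #464821
33% shade:
  R: 200 + 0.33×(0−200) = 200 − 66 = 134 → 134
  G: 207 + 0.33×(0−207) = 207 − 68.31 = 138.69 → 139
  B: 95 − 31.35 = 63.65 → 64
  → #868B40

#464821, #868B40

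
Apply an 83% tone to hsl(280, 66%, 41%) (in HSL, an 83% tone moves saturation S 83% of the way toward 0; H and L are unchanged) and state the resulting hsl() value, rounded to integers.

hsl(280, 11%, 41%)

S moves 83% from 66 toward 0: 66 − 54.78 = 11.22 → 11.
H and L are unchanged.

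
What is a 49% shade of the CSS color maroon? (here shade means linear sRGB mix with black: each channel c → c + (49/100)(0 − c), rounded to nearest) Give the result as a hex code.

CSS maroon is rgb(128, 0, 0).
A 49% shade moves each channel 49% toward 0:
  R: 128 + 0.49×(0−128) = 128 − 62.72 = 65.28 → 65
  G: 0 + 0.49×(0−0) = 0 + 0 = 0 → 0
  B: 0 + 0 = 0 → 0
rgb(65, 0, 0) = #410000.

#410000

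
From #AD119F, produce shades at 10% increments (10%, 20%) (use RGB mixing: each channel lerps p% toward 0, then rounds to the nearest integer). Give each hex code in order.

#9C0F8F, #8A0E7F

#AD119F is rgb(173, 17, 159).
10%: (173 − 17.3 = 155.7→156, 17 − 1.7 = 15.3→15, 159 − 15.9 = 143.1→143) → #9C0F8F
20%: (173 − 34.6 = 138.4→138, 17 − 3.4 = 13.6→14, 159 − 31.8 = 127.2→127) → #8A0E7F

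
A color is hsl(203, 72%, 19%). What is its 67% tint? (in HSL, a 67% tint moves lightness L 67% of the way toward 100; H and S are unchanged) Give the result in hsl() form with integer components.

L moves 67% from 19 toward 100: 19 + 54.27 = 73.27 → 73.
H and S are unchanged.

hsl(203, 72%, 73%)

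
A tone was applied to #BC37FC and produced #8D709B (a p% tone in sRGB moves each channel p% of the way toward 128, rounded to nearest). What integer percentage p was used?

#BC37FC is rgb(188, 55, 252); #8D709B is rgb(141, 112, 155).
On the B channel (widest range): 155 ≈ 252 + (p/100)(128 − 252), so p ≈ 100×(155 − 252)/(128 − 252) = -9700/-124 = 78.23.
p = 78 reproduces all three channels after rounding.

78%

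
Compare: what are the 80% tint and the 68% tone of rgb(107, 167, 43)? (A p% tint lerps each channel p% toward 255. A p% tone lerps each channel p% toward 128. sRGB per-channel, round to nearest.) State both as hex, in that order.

#e1edd5, #798c65

80% tint:
  R: 107 + 0.8×(255−107) = 107 + 118.4 = 225.4 → 225
  G: 167 + 0.8×(255−167) = 167 + 70.4 = 237.4 → 237
  B: 43 + 169.6 = 212.6 → 213
  → #e1edd5
68% tone:
  R: 107 + 0.68×(128−107) = 107 + 14.28 = 121.28 → 121
  G: 167 − 26.52 = 140.48 → 140
  B: 43 + 0.68×(128−43) = 43 + 57.8 = 100.8 → 101
  → #798c65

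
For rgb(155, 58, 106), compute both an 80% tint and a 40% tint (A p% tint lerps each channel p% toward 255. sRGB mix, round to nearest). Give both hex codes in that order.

#ebd8e1, #c389a6

80% tint:
  R: 155 + 80 = 235 → 235
  G: 58 + 157.6 = 215.6 → 216
  B: 106 + 0.8×(255−106) = 106 + 119.2 = 225.2 → 225
  → #ebd8e1
40% tint:
  R: 155 + 0.4×(255−155) = 155 + 40 = 195 → 195
  G: 58 + 78.8 = 136.8 → 137
  B: 106 + 59.6 = 165.6 → 166
  → #c389a6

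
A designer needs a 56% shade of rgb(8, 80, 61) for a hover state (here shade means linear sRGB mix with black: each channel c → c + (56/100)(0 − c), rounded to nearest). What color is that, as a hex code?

#04231b

Lerp each channel 56% toward 0:
  R: 8 + 0.56×(0−8) = 8 − 4.48 = 3.52 → 4
  G: 80 + 0.56×(0−80) = 80 − 44.8 = 35.2 → 35
  B: 61 + 0.56×(0−61) = 61 − 34.16 = 26.84 → 27
rgb(4, 35, 27) = #04231b.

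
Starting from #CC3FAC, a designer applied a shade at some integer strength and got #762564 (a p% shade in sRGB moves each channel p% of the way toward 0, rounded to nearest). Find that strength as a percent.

#CC3FAC is rgb(204, 63, 172); #762564 is rgb(118, 37, 100).
On the R channel (widest range): 118 ≈ 204 + (p/100)(0 − 204), so p ≈ 100×(118 − 204)/(0 − 204) = -8600/-204 = 42.16.
p = 42 reproduces all three channels after rounding.

42%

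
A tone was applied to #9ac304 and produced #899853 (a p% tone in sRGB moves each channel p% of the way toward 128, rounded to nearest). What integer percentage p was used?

64%

#9ac304 is rgb(154, 195, 4); #899853 is rgb(137, 152, 83).
On the B channel (widest range): 83 ≈ 4 + (p/100)(128 − 4), so p ≈ 100×(83 − 4)/(128 − 4) = 7900/124 = 63.71.
p = 64 reproduces all three channels after rounding.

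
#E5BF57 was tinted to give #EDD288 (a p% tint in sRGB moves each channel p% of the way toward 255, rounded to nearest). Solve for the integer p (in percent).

#E5BF57 is rgb(229, 191, 87); #EDD288 is rgb(237, 210, 136).
On the B channel (widest range): 136 ≈ 87 + (p/100)(255 − 87), so p ≈ 100×(136 − 87)/(255 − 87) = 4900/168 = 29.17.
p = 29 reproduces all three channels after rounding.

29%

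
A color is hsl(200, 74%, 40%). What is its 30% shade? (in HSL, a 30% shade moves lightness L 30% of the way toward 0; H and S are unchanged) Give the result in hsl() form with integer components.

hsl(200, 74%, 28%)

L moves 30% from 40 toward 0: 40 − 12 = 28 → 28.
H and S are unchanged.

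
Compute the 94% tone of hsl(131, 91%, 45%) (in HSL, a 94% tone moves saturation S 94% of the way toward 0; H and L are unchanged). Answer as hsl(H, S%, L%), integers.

hsl(131, 5%, 45%)

S moves 94% from 91 toward 0: 91 − 85.54 = 5.46 → 5.
H and L are unchanged.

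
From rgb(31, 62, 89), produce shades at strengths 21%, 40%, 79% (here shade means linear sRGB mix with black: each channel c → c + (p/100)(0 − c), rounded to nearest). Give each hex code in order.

21%: (31 − 6.51 = 24.49→24, 62 − 13.02 = 48.98→49, 89 − 18.69 = 70.31→70) → #183146
40%: (31 − 12.4 = 18.6→19, 62 − 24.8 = 37.2→37, 89 − 35.6 = 53.4→53) → #132535
79%: (31 − 24.49 = 6.51→7, 62 − 48.98 = 13.02→13, 89 − 70.31 = 18.69→19) → #070d13

#183146, #132535, #070d13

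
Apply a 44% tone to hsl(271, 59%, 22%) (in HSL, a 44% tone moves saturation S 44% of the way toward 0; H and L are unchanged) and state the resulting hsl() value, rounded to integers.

S moves 44% from 59 toward 0: 59 − 25.96 = 33.04 → 33.
H and L are unchanged.

hsl(271, 33%, 22%)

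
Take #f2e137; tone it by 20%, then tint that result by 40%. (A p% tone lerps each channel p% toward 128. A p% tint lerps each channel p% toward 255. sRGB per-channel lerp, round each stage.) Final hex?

#f2e137 is rgb(242, 225, 55).
Lerp each channel 20% toward 128:
  R: 242 − 22.8 = 219.2 → 219
  G: 225 + 0.2×(128−225) = 225 − 19.4 = 205.6 → 206
  B: 55 + 0.2×(128−55) = 55 + 14.6 = 69.6 → 70
After the tone: rgb(219, 206, 70) = #dbce46.
Lerp each channel 40% toward 255:
  R: 219 + 0.4×(255−219) = 219 + 14.4 = 233.4 → 233
  G: 206 + 0.4×(255−206) = 206 + 19.6 = 225.6 → 226
  B: 70 + 0.4×(255−70) = 70 + 74 = 144 → 144
rgb(233, 226, 144) = #e9e290.

#e9e290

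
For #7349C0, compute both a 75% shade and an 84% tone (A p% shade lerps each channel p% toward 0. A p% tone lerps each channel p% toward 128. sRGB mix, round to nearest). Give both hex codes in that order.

#1D1230, #7E778A

#7349C0 is rgb(115, 73, 192).
75% shade:
  R: 115 − 86.25 = 28.75 → 29
  G: 73 + 0.75×(0−73) = 73 − 54.75 = 18.25 → 18
  B: 192 + 0.75×(0−192) = 192 − 144 = 48 → 48
  → #1D1230
84% tone:
  R: 115 + 10.92 = 125.92 → 126
  G: 73 + 0.84×(128−73) = 73 + 46.2 = 119.2 → 119
  B: 192 − 53.76 = 138.24 → 138
  → #7E778A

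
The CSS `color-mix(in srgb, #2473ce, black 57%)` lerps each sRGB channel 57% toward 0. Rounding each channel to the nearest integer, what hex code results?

#2473ce is rgb(36, 115, 206).
A 57% shade moves each channel 57% toward 0:
  R: 36 + 0.57×(0−36) = 36 − 20.52 = 15.48 → 15
  G: 115 + 0.57×(0−115) = 115 − 65.55 = 49.45 → 49
  B: 206 + 0.57×(0−206) = 206 − 117.42 = 88.58 → 89
rgb(15, 49, 89) = #0f3159.

#0f3159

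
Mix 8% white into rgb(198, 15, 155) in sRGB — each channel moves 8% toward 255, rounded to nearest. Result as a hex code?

#CB22A3

An 8% tint moves each channel 8% toward 255:
  R: 198 + 0.08×(255−198) = 198 + 4.56 = 202.56 → 203
  G: 15 + 19.2 = 34.2 → 34
  B: 155 + 8 = 163 → 163
rgb(203, 34, 163) = #CB22A3.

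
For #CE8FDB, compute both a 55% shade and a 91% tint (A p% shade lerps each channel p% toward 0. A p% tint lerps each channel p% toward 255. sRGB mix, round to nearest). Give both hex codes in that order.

#5D4063, #FBF5FC

#CE8FDB is rgb(206, 143, 219).
55% shade:
  R: 206 + 0.55×(0−206) = 206 − 113.3 = 92.7 → 93
  G: 143 − 78.65 = 64.35 → 64
  B: 219 + 0.55×(0−219) = 219 − 120.45 = 98.55 → 99
  → #5D4063
91% tint:
  R: 206 + 0.91×(255−206) = 206 + 44.59 = 250.59 → 251
  G: 143 + 101.92 = 244.92 → 245
  B: 219 + 0.91×(255−219) = 219 + 32.76 = 251.76 → 252
  → #FBF5FC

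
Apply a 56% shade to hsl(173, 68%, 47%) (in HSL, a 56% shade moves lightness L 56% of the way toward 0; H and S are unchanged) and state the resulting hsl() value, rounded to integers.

L moves 56% from 47 toward 0: 47 − 26.32 = 20.68 → 21.
H and S are unchanged.

hsl(173, 68%, 21%)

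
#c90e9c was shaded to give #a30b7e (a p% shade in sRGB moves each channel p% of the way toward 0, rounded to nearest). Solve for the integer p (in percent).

19%

#c90e9c is rgb(201, 14, 156); #a30b7e is rgb(163, 11, 126).
On the R channel (widest range): 163 ≈ 201 + (p/100)(0 − 201), so p ≈ 100×(163 − 201)/(0 − 201) = -3800/-201 = 18.91.
p = 19 reproduces all three channels after rounding.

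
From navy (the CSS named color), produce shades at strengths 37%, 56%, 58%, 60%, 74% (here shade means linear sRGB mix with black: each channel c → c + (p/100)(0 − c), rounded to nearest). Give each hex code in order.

CSS navy is rgb(0, 0, 128).
37%: (0→0, 0→0, 128 − 47.36 = 80.64→81) → #000051
56%: (0→0, 0→0, 128 − 71.68 = 56.32→56) → #000038
58%: (0→0, 0→0, 128 − 74.24 = 53.76→54) → #000036
60%: (0→0, 0→0, 128 − 76.8 = 51.2→51) → #000033
74%: (0→0, 0→0, 128 − 94.72 = 33.28→33) → #000021

#000051, #000038, #000036, #000033, #000021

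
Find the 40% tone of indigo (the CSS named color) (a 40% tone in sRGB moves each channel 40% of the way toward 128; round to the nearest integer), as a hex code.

CSS indigo is rgb(75, 0, 130).
A 40% tone moves each channel 40% toward 128:
  R: 75 + 21.2 = 96.2 → 96
  G: 0 + 0.4×(128−0) = 0 + 51.2 = 51.2 → 51
  B: 130 + 0.4×(128−130) = 130 − 0.8 = 129.2 → 129
rgb(96, 51, 129) = #603381.

#603381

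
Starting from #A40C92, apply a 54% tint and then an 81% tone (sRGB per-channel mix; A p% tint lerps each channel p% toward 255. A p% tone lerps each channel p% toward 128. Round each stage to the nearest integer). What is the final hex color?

#A40C92 is rgb(164, 12, 146).
Per channel, c → c + 0.54(255 − c):
  R: 164 + 0.54×(255−164) = 164 + 49.14 = 213.14 → 213
  G: 12 + 131.22 = 143.22 → 143
  B: 146 + 0.54×(255−146) = 146 + 58.86 = 204.86 → 205
After the tint: rgb(213, 143, 205) = #D58FCD.
Lerp each channel 81% toward 128:
  R: 213 + 0.81×(128−213) = 213 − 68.85 = 144.15 → 144
  G: 143 + 0.81×(128−143) = 143 − 12.15 = 130.85 → 131
  B: 205 − 62.37 = 142.63 → 143
rgb(144, 131, 143) = #90838F.

#90838F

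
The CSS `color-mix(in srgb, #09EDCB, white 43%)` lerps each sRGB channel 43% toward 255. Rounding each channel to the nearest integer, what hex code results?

#73F5E1

#09EDCB is rgb(9, 237, 203).
Lerp each channel 43% toward 255:
  R: 9 + 105.78 = 114.78 → 115
  G: 237 + 7.74 = 244.74 → 245
  B: 203 + 0.43×(255−203) = 203 + 22.36 = 225.36 → 225
rgb(115, 245, 225) = #73F5E1.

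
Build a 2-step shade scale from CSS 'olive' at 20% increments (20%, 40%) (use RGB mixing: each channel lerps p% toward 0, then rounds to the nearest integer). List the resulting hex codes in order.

#666600, #4d4d00

CSS olive is rgb(128, 128, 0).
20%: (128 − 25.6 = 102.4→102, 128 − 25.6 = 102.4→102, 0→0) → #666600
40%: (128 − 51.2 = 76.8→77, 128 − 51.2 = 76.8→77, 0→0) → #4d4d00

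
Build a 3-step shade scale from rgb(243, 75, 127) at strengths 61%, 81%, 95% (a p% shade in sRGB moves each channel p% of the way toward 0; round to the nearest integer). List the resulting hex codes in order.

#5f1d32, #2e0e18, #0c0406

61%: (243 − 148.23 = 94.77→95, 75 − 45.75 = 29.25→29, 127 − 77.47 = 49.53→50) → #5f1d32
81%: (243 − 196.83 = 46.17→46, 75 − 60.75 = 14.25→14, 127 − 102.87 = 24.13→24) → #2e0e18
95%: (243 − 230.85 = 12.15→12, 75 − 71.25 = 3.75→4, 127 − 120.65 = 6.35→6) → #0c0406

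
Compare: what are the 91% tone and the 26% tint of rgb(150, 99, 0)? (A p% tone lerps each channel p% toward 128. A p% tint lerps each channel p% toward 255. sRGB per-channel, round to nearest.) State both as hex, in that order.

91% tone:
  R: 150 − 20.02 = 129.98 → 130
  G: 99 + 26.39 = 125.39 → 125
  B: 0 + 116.48 = 116.48 → 116
  → #827d74
26% tint:
  R: 150 + 27.3 = 177.3 → 177
  G: 99 + 0.26×(255−99) = 99 + 40.56 = 139.56 → 140
  B: 0 + 0.26×(255−0) = 0 + 66.3 = 66.3 → 66
  → #b18c42

#827d74, #b18c42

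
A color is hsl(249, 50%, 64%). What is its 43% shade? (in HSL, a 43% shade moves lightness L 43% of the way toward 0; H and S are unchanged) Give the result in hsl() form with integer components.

hsl(249, 50%, 36%)

L moves 43% from 64 toward 0: 64 − 27.52 = 36.48 → 36.
H and S are unchanged.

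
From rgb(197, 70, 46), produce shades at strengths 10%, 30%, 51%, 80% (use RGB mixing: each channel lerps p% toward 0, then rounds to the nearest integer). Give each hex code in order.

#B13F29, #8A3120, #612217, #270E09

10%: (197 − 19.7 = 177.3→177, 70 − 7 = 63→63, 46 − 4.6 = 41.4→41) → #B13F29
30%: (197 − 59.1 = 137.9→138, 70 − 21 = 49→49, 46 − 13.8 = 32.2→32) → #8A3120
51%: (197 − 100.47 = 96.53→97, 70 − 35.7 = 34.3→34, 46 − 23.46 = 22.54→23) → #612217
80%: (197 − 157.6 = 39.4→39, 70 − 56 = 14→14, 46 − 36.8 = 9.2→9) → #270E09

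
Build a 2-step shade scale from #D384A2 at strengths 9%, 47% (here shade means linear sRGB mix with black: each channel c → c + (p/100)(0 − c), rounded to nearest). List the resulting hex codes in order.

#D384A2 is rgb(211, 132, 162).
9%: (211 − 18.99 = 192.01→192, 132 − 11.88 = 120.12→120, 162 − 14.58 = 147.42→147) → #C07893
47%: (211 − 99.17 = 111.83→112, 132 − 62.04 = 69.96→70, 162 − 76.14 = 85.86→86) → #704656

#C07893, #704656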